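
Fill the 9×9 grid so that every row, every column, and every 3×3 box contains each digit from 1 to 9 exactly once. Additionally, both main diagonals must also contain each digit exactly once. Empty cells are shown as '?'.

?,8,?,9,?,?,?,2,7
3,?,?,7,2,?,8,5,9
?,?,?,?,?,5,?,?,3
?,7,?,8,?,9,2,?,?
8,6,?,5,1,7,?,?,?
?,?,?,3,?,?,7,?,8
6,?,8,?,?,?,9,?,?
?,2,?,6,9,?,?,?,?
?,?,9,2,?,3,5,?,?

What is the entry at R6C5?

R2C2 = 4 (sole candidate).
R5C9 = 4 (sole candidate).
R8C9 = 1 (sole candidate).
R9C1 = 4 (sole candidate).
R9C2 = 1 (sole candidate).
R9C9 = 6 (sole candidate).
R1C1 = 5 (sole candidate).
R3C2 = 9 (sole candidate).
R3C7 = 6 (sole candidate).
R4C1 = 1 (sole candidate).
R4C9 = 5 (sole candidate).
R5C7 = 3 (sole candidate).
R5C8 = 9 (sole candidate).
R6C2 = 5 (sole candidate).
R6C6 = 2 (sole candidate).
R7C2 = 3 (sole candidate).
R7C9 = 2 (sole candidate).
R8C1 = 7 (sole candidate).
R8C3 = 5 (sole candidate).
R8C7 = 4 (sole candidate).
R8C8 = 3 (sole candidate).
R1C7 = 1 (sole candidate).
R3C1 = 2 (sole candidate).
R3C3 = 7 (sole candidate).
R3C8 = 4 (sole candidate).
R4C8 = 6 (sole candidate).
R5C3 = 2 (sole candidate).
R6C1 = 9 (sole candidate).
R6C3 = 4 (sole candidate).
R6C5 = 6: row 6 has {2,3,4,5,7,8,9}; col 5 has {1,2,9}; box has {1,2,3,5,7,8,9} → only 6 remains.

6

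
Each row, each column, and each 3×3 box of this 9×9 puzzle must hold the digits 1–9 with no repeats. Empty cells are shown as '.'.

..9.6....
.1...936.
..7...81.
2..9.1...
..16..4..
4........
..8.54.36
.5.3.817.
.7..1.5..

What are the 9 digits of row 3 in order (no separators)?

367425819

row 9, column 4 = 2 (sole candidate).
row 9, column 6 = 6 (sole candidate).
row 7, column 4 = 7 (sole candidate).
row 8, column 5 = 9 (sole candidate).
row 8, column 1 = 6 (sole candidate).
row 1, column 4 = 1 (hidden single in row 1).
row 3, column 2 = 6: in row 3, 6 can only go here (every other open cell in that row sees a 6).
row 3, column 9 = 9: in row 3, 9 can only go here (every other open cell in that row sees a 9).
row 4, column 5 = 4 (hidden single in row 4).
row 3, column 4 = 4: in row 3, 4 can only go here (every other open cell in that row sees a 4).
row 6, column 9 = 1 (hidden single in row 6).
row 7, column 1 = 1 (hidden single in row 7).
row 5, column 1 = 7 (hidden single in column 1).
row 9, column 1 = 9 (hidden single in column 1).
row 7, column 2 = 2 (sole candidate).
row 7, column 7 = 9 (sole candidate).
row 8, column 3 = 4 (sole candidate).
row 8, column 9 = 2 (sole candidate).
row 9, column 3 = 3 (sole candidate).
row 2, column 9 = 4 (hidden single in row 2).
row 9, column 9 = 8 (sole candidate).
row 9, column 8 = 4 (sole candidate).
row 1, column 2 = 4 (hidden single in row 1).
row 1, column 1 = 8 (hidden single in row 1).
row 2, column 1 = 5 (sole candidate).
row 2, column 3 = 2 (sole candidate).
row 2, column 4 = 8 (sole candidate).
row 2, column 5 = 7 (sole candidate).
row 3, column 1 = 3: row 3 has {1,4,6,7,8,9}; col 1 has {1,2,4,5,6,7,8,9}; box has {1,2,4,5,6,7,8,9} → only 3 remains.
row 3, column 5 = 2: row 3 has {1,3,4,6,7,8,9}; col 5 has {1,4,5,6,7,9}; box has {1,4,6,7,8,9} → only 2 remains.
row 3, column 6 = 5: row 3 has {1,2,3,4,6,7,8,9}; col 6 has {1,4,6,8,9}; box has {1,2,4,6,7,8,9} → only 5 remains.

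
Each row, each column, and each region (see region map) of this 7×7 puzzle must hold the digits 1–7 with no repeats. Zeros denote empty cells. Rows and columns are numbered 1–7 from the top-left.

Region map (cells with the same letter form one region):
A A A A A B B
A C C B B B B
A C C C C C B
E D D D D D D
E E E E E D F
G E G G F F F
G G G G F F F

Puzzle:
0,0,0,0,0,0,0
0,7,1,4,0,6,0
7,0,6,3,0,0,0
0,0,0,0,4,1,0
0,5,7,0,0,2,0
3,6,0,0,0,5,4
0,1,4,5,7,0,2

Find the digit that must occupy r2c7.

3

r3c6 = 4 (sole candidate).
r4c1 = 2 (sole candidate).
r4c2 = 3 (sole candidate).
r4c3 = 5 (sole candidate).
r5c4 = 1 (sole candidate).
r5c5 = 3 (sole candidate).
r5c7 = 6 (sole candidate).
r6c3 = 2 (sole candidate).
r6c4 = 7 (sole candidate).
r6c5 = 1 (sole candidate).
r7c1 = 6 (sole candidate).
r7c6 = 3 (sole candidate).
r1c3 = 3 (sole candidate).
r1c6 = 7 (sole candidate).
r2c1 = 5 (sole candidate).
r2c5 = 2 (sole candidate).
r2c7 = 3: row 2 has {1,2,4,5,6,7}; col 7 has {2,4,6}; region has {2,4,6,7} → only 3 remains.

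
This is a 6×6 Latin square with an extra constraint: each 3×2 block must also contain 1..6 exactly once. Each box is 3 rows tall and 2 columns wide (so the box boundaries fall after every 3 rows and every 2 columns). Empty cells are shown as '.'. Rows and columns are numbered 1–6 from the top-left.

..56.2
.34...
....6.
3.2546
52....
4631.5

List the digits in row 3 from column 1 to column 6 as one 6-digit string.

R1C1 = 1 (sole candidate).
R1C2 = 4 (sole candidate).
R1C5 = 3 (sole candidate).
R2C4 = 2 (sole candidate).
R2C6 = 1 (sole candidate).
R3C1 = 2: row 3 has {6}; col 1 has {1,3,4,5}; box has {1,3,4} → only 2 remains.
R3C2 = 5: row 3 has {2,6}; col 2 has {2,3,4,6}; box has {1,2,3,4} → only 5 remains.
R3C3 = 1: row 3 has {2,5,6}; col 3 has {2,3,4,5}; box has {2,4,5,6} → only 1 remains.
R3C4 = 3: row 3 has {1,2,5,6}; col 4 has {1,2,5,6}; box has {1,2,4,5,6} → only 3 remains.
R3C6 = 4: row 3 has {1,2,3,5,6}; col 6 has {1,2,5,6}; box has {1,2,3,6} → only 4 remains.

251364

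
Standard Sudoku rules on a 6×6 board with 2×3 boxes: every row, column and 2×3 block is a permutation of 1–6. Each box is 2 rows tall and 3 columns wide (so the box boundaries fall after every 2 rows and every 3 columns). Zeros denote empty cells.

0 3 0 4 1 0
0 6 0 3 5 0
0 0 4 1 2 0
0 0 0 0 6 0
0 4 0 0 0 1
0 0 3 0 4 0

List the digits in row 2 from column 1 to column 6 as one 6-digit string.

r2c6 = 2: row 2 has {3,5,6}; col 6 has {1}; box has {1,3,4,5} → only 2 remains.
r3c2 = 5 (sole candidate).
r3c6 = 3 (sole candidate).
r4c4 = 5 (sole candidate).
r4c6 = 4 (sole candidate).
r5c5 = 3 (sole candidate).
r1c6 = 6 (sole candidate).
r2c3 = 1: row 2 has {2,3,5,6}; col 3 has {3,4}; box has {3,6} → only 1 remains.
r3c1 = 6 (sole candidate).
r4c3 = 2 (sole candidate).
r6c6 = 5 (sole candidate).
r1c3 = 5 (sole candidate).
r2c1 = 4: row 2 has {1,2,3,5,6}; col 1 has {6}; box has {1,3,5,6} → only 4 remains.

461352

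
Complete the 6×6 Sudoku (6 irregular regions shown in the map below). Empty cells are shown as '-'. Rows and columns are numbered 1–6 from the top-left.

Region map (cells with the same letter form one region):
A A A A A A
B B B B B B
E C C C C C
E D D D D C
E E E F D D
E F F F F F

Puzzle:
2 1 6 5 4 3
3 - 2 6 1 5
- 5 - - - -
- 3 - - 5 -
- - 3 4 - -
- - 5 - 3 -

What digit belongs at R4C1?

1

R2C2 = 4: row 2 has {1,2,3,5,6}; col 2 has {1,3,5}; region has {1,2,3,5,6} → only 4 remains.
R3C4 = 3: in row 3, 3 can only go here (every other open cell in that row sees a 3).
R5C1 = 5: in row 5, 5 can only go here (every other open cell in that row sees a 5).
R5C6 = 1: in row 5, 1 can only go here (every other open cell in that row sees a 1).
R4C3 = 4: row 4 has {3,5}; col 3 has {2,3,5,6}; region has {1,3,5} → only 4 remains.
R4C4 = 2: row 4 has {3,4,5}; col 4 has {3,4,5,6}; region has {1,3,4,5} → only 2 remains.
R4C6 = 6: row 4 has {2,3,4,5}; col 6 has {1,3,5}; region has {3,5} → only 6 remains.
R5C5 = 6: row 5 has {1,3,4,5}; col 5 has {1,3,4,5}; region has {1,2,3,4,5} → only 6 remains.
R6C4 = 1: row 6 has {3,5}; col 4 has {2,3,4,5,6}; region has {3,4,5} → only 1 remains.
R6C6 = 2: row 6 has {1,3,5}; col 6 has {1,3,5,6}; region has {1,3,4,5} → only 2 remains.
R3C3 = 1: row 3 has {3,5}; col 3 has {2,3,4,5,6}; region has {3,5,6} → only 1 remains.
R3C5 = 2: row 3 has {1,3,5}; col 5 has {1,3,4,5,6}; region has {1,3,5,6} → only 2 remains.
R3C6 = 4: row 3 has {1,2,3,5}; col 6 has {1,2,3,5,6}; region has {1,2,3,5,6} → only 4 remains.
R4C1 = 1: row 4 has {2,3,4,5,6}; col 1 has {2,3,5}; region has {3,5} → only 1 remains.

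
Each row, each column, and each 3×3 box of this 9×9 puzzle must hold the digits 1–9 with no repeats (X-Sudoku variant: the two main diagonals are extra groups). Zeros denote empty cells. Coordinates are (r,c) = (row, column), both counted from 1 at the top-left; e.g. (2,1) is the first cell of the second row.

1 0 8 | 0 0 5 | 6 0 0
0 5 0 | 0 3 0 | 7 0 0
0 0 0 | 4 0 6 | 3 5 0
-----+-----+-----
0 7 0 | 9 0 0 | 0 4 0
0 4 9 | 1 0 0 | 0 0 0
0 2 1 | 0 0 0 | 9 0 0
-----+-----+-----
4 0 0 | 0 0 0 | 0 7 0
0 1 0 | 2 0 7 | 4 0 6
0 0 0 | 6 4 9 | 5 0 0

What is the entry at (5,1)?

(1,4) = 7: row 1 has {1,5,6,8}; col 4 has {1,2,4,6,9}; box has {3,4,5,6} → only 7 remains.
(2,4) = 8: row 2 has {3,5,7}; col 4 has {1,2,4,6,7,9}; box has {3,4,5,6,7} → only 8 remains.
(3,2) = 9: row 3 has {3,4,5,6}; col 2 has {1,2,4,5,7}; box has {1,5,8} → only 9 remains.
(6,4) = 5: row 6 has {1,2,9}; col 4 has {1,2,4,6,7,8,9}; box has {1,9}; anti-diagonal has {1,3} → only 5 remains.
(7,4) = 3: row 7 has {4,7}; col 4 has {1,2,4,5,6,7,8,9}; box has {2,4,6,7,9} → only 3 remains.
(1,2) = 3: row 1 has {1,5,6,7,8}; col 2 has {1,2,4,5,7,9}; box has {1,5,8,9} → only 3 remains.
(9,2) = 8: row 9 has {4,5,6,9}; col 2 has {1,2,3,4,5,7,9}; box has {1,4} → only 8 remains.
(7,2) = 6: row 7 has {3,4,7}; col 2 has {1,2,3,4,5,7,8,9}; box has {1,4,8} → only 6 remains.
(7,3) = 2: row 7 has {3,4,6,7}; col 3 has {1,8,9}; box has {1,4,6,8}; anti-diagonal has {1,3,5} → only 2 remains.
(7,7) = 8: row 7 has {2,3,4,6,7}; col 7 has {3,4,5,6,7,9}; box has {4,5,6,7}; main diagonal has {1,5,9} → only 8 remains.
(8,8) = 3: row 8 has {1,2,4,6,7}; col 8 has {4,5,7}; box has {4,5,6,7,8}; main diagonal has {1,5,8,9} → only 3 remains.
(9,1) = 7: row 9 has {4,5,6,8,9}; col 1 has {1,4}; box has {1,2,4,6,8}; anti-diagonal has {1,2,3,5} → only 7 remains.
(9,3) = 3: row 9 has {4,5,6,7,8,9}; col 3 has {1,2,8,9}; box has {1,2,4,6,7,8} → only 3 remains.
(9,9) = 2: row 9 has {3,4,5,6,7,8,9}; col 9 has {6}; box has {3,4,5,6,7,8}; main diagonal has {1,3,5,8,9} → only 2 remains.
(2,8) = 9: row 2 has {3,5,7,8}; col 8 has {3,4,5,7}; box has {3,5,6,7}; anti-diagonal has {1,2,3,5,7} → only 9 remains.
(3,1) = 2: row 3 has {3,4,5,6,9}; col 1 has {1,4,7}; box has {1,3,5,8,9} → only 2 remains.
(3,3) = 7: row 3 has {2,3,4,5,6,9}; col 3 has {1,2,3,8,9}; box has {1,2,3,5,8,9}; main diagonal has {1,2,3,5,8,9} → only 7 remains.
(3,5) = 1: row 3 has {2,3,4,5,6,7,9}; col 5 has {3,4}; box has {3,4,5,6,7,8} → only 1 remains.
(3,9) = 8: row 3 has {1,2,3,4,5,6,7,9}; col 9 has {2,6}; box has {3,5,6,7,9} → only 8 remains.
(4,6) = 8: row 4 has {4,7,9}; col 6 has {5,6,7,9}; box has {1,5,9}; anti-diagonal has {1,2,3,5,7,9} → only 8 remains.
(5,5) = 6: row 5 has {1,4,9}; col 5 has {1,3,4}; box has {1,5,8,9}; main diagonal has {1,2,3,5,7,8,9}; anti-diagonal has {1,2,3,5,7,8,9} → only 6 remains.
(5,7) = 2: row 5 has {1,4,6,9}; col 7 has {3,4,5,6,7,8,9}; box has {4,9} → only 2 remains.
(5,8) = 8: row 5 has {1,2,4,6,9}; col 8 has {3,4,5,7,9}; box has {2,4,9} → only 8 remains.
(6,5) = 7: row 6 has {1,2,5,9}; col 5 has {1,3,4,6}; box has {1,5,6,8,9} → only 7 remains.
(6,6) = 4: row 6 has {1,2,5,7,9}; col 6 has {5,6,7,8,9}; box has {1,5,6,7,8,9}; main diagonal has {1,2,3,5,6,7,8,9} → only 4 remains.
(6,8) = 6: row 6 has {1,2,4,5,7,9}; col 8 has {3,4,5,7,8,9}; box has {2,4,8,9} → only 6 remains.
(6,9) = 3: row 6 has {1,2,4,5,6,7,9}; col 9 has {2,6,8}; box has {2,4,6,8,9} → only 3 remains.
(7,5) = 5: row 7 has {2,3,4,6,7,8}; col 5 has {1,3,4,6,7}; box has {2,3,4,6,7,9} → only 5 remains.
(7,6) = 1: row 7 has {2,3,4,5,6,7,8}; col 6 has {4,5,6,7,8,9}; box has {2,3,4,5,6,7,9} → only 1 remains.
(7,9) = 9: row 7 has {1,2,3,4,5,6,7,8}; col 9 has {2,3,6,8}; box has {2,3,4,5,6,7,8} → only 9 remains.
(8,3) = 5: row 8 has {1,2,3,4,6,7}; col 3 has {1,2,3,7,8,9}; box has {1,2,3,4,6,7,8} → only 5 remains.
(8,5) = 8: row 8 has {1,2,3,4,5,6,7}; col 5 has {1,3,4,5,6,7}; box has {1,2,3,4,5,6,7,9} → only 8 remains.
(9,8) = 1: row 9 has {2,3,4,5,6,7,8,9}; col 8 has {3,4,5,6,7,8,9}; box has {2,3,4,5,6,7,8,9} → only 1 remains.
(1,8) = 2: row 1 has {1,3,5,6,7,8}; col 8 has {1,3,4,5,6,7,8,9}; box has {3,5,6,7,8,9} → only 2 remains.
(1,9) = 4: row 1 has {1,2,3,5,6,7,8}; col 9 has {2,3,6,8,9}; box has {2,3,5,6,7,8,9}; anti-diagonal has {1,2,3,5,6,7,8,9} → only 4 remains.
(2,1) = 6: row 2 has {3,5,7,8,9}; col 1 has {1,2,4,7}; box has {1,2,3,5,7,8,9} → only 6 remains.
(2,3) = 4: row 2 has {3,5,6,7,8,9}; col 3 has {1,2,3,5,7,8,9}; box has {1,2,3,5,6,7,8,9} → only 4 remains.
(2,6) = 2: row 2 has {3,4,5,6,7,8,9}; col 6 has {1,4,5,6,7,8,9}; box has {1,3,4,5,6,7,8} → only 2 remains.
(2,9) = 1: row 2 has {2,3,4,5,6,7,8,9}; col 9 has {2,3,4,6,8,9}; box has {2,3,4,5,6,7,8,9} → only 1 remains.
(4,3) = 6: row 4 has {4,7,8,9}; col 3 has {1,2,3,4,5,7,8,9}; box has {1,2,4,7,9} → only 6 remains.
(4,5) = 2: row 4 has {4,6,7,8,9}; col 5 has {1,3,4,5,6,7,8}; box has {1,4,5,6,7,8,9} → only 2 remains.
(4,7) = 1: row 4 has {2,4,6,7,8,9}; col 7 has {2,3,4,5,6,7,8,9}; box has {2,3,4,6,8,9} → only 1 remains.
(4,9) = 5: row 4 has {1,2,4,6,7,8,9}; col 9 has {1,2,3,4,6,8,9}; box has {1,2,3,4,6,8,9} → only 5 remains.
(5,6) = 3: row 5 has {1,2,4,6,8,9}; col 6 has {1,2,4,5,6,7,8,9}; box has {1,2,4,5,6,7,8,9} → only 3 remains.
(5,9) = 7: row 5 has {1,2,3,4,6,8,9}; col 9 has {1,2,3,4,5,6,8,9}; box has {1,2,3,4,5,6,8,9} → only 7 remains.
(6,1) = 8: row 6 has {1,2,3,4,5,6,7,9}; col 1 has {1,2,4,6,7}; box has {1,2,4,6,7,9} → only 8 remains.
(8,1) = 9: row 8 has {1,2,3,4,5,6,7,8}; col 1 has {1,2,4,6,7,8}; box has {1,2,3,4,5,6,7,8} → only 9 remains.
(1,5) = 9: row 1 has {1,2,3,4,5,6,7,8}; col 5 has {1,2,3,4,5,6,7,8}; box has {1,2,3,4,5,6,7,8} → only 9 remains.
(4,1) = 3: row 4 has {1,2,4,5,6,7,8,9}; col 1 has {1,2,4,6,7,8,9}; box has {1,2,4,6,7,8,9} → only 3 remains.
(5,1) = 5: row 5 has {1,2,3,4,6,7,8,9}; col 1 has {1,2,3,4,6,7,8,9}; box has {1,2,3,4,6,7,8,9} → only 5 remains.

5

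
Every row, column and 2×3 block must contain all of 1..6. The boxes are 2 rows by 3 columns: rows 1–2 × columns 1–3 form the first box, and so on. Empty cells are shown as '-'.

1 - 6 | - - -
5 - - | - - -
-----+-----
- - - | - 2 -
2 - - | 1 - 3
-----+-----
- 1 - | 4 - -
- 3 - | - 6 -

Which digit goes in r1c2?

2

r5c1 = 6 (sole candidate).
r6c1 = 4 (sole candidate).
r3c1 = 3 (sole candidate).
r3c3 = 1 (hidden single in row 3).
r4c2 = 6 (hidden single in row 4).
r5c5 = 3 (hidden single in row 5).
r1c4 = 3 (hidden single in row 1).
r2c3 = 3 (hidden single in row 2).
r6c6 = 1 (hidden single in row 6).
r2c5 = 1 (hidden single in row 2).
r3c2 = 5 (hidden single in column 2).
r3c4 = 6 (sole candidate).
r3c6 = 4 (sole candidate).
r4c3 = 4 (sole candidate).
r4c5 = 5 (sole candidate).
r1c5 = 4 (sole candidate).
r2c4 = 2 (sole candidate).
r2c6 = 6 (sole candidate).
r6c4 = 5 (sole candidate).
r1c2 = 2: row 1 has {1,3,4,6}; col 2 has {1,3,5,6}; box has {1,3,5,6} → only 2 remains.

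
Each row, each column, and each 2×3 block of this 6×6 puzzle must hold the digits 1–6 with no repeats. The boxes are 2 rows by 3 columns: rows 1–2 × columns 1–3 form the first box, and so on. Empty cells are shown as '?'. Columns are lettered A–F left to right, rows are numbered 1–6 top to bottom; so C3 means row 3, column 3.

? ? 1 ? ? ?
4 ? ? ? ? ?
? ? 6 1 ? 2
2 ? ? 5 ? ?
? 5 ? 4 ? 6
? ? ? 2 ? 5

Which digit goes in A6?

6

A3 = 5: in row 3, 5 can only go here (every other open cell in that row sees a 5).
E1 = 5: in row 1, 5 can only go here (every other open cell in that row sees a 5).
B1 = 2: in row 1, 2 can only go here (every other open cell in that row sees a 2).
F1 = 4: in row 1, 4 can only go here (every other open cell in that row sees a 4).
F4 = 3: row 4 has {2,5}; col 6 has {2,4,5,6}; box has {1,2,5} → only 3 remains.
F2 = 1: row 2 has {4}; col 6 has {2,3,4,5,6}; box has {4,5} → only 1 remains.
E3 = 4: row 3 has {1,2,5,6}; col 5 has {5}; box has {1,2,3,5} → only 4 remains.
C4 = 4: row 4 has {2,3,5}; col 3 has {1,6}; box has {2,5,6} → only 4 remains.
E4 = 6: row 4 has {2,3,4,5}; col 5 has {4,5}; box has {1,2,3,4,5} → only 6 remains.
C6 = 3: row 6 has {2,5}; col 3 has {1,4,6}; box has {5} → only 3 remains.
E6 = 1: row 6 has {2,3,5}; col 5 has {4,5,6}; box has {2,4,5,6} → only 1 remains.
C2 = 5: row 2 has {1,4}; col 3 has {1,3,4,6}; box has {1,2,4} → only 5 remains.
B3 = 3: row 3 has {1,2,4,5,6}; col 2 has {2,5}; box has {2,4,5,6} → only 3 remains.
B4 = 1: row 4 has {2,3,4,5,6}; col 2 has {2,3,5}; box has {2,3,4,5,6} → only 1 remains.
A5 = 1: row 5 has {4,5,6}; col 1 has {2,4,5}; box has {3,5} → only 1 remains.
C5 = 2: row 5 has {1,4,5,6}; col 3 has {1,3,4,5,6}; box has {1,3,5} → only 2 remains.
E5 = 3: row 5 has {1,2,4,5,6}; col 5 has {1,4,5,6}; box has {1,2,4,5,6} → only 3 remains.
A6 = 6: row 6 has {1,2,3,5}; col 1 has {1,2,4,5}; box has {1,2,3,5} → only 6 remains.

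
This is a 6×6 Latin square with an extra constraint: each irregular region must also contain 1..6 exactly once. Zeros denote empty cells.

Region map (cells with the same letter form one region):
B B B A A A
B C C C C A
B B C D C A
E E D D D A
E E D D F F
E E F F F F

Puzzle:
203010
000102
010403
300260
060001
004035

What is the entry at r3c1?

r4c6 = 4: row 4 has {2,3,6}; col 6 has {1,2,3,5}; region has {1,2,3} → only 4 remains.
r5c3 = 5: row 5 has {1,6}; col 3 has {3,4}; region has {2,4,6} → only 5 remains.
r5c4 = 3: row 5 has {1,5,6}; col 4 has {1,2,4}; region has {2,4,5,6} → only 3 remains.
r5c5 = 2: row 5 has {1,3,5,6}; col 5 has {1,3,6}; region has {1,3,4,5} → only 2 remains.
r6c1 = 1: row 6 has {3,4,5}; col 1 has {2,3}; region has {3,6} → only 1 remains.
r6c2 = 2: row 6 has {1,3,4,5}; col 2 has {1,6}; region has {1,3,6} → only 2 remains.
r6c4 = 6: row 6 has {1,2,3,4,5}; col 4 has {1,2,3,4}; region has {1,2,3,4,5} → only 6 remains.
r1c4 = 5: row 1 has {1,2,3}; col 4 has {1,2,3,4,6}; region has {1,2,3,4} → only 5 remains.
r1c6 = 6: row 1 has {1,2,3,5}; col 6 has {1,2,3,4,5}; region has {1,2,3,4,5} → only 6 remains.
r2c3 = 6: row 2 has {1,2}; col 3 has {3,4,5}; region has {1} → only 6 remains.
r3c3 = 2: row 3 has {1,3,4}; col 3 has {3,4,5,6}; region has {1,6} → only 2 remains.
r3c5 = 5: row 3 has {1,2,3,4}; col 5 has {1,2,3,6}; region has {1,2,6} → only 5 remains.
r4c2 = 5: row 4 has {2,3,4,6}; col 2 has {1,2,6}; region has {1,2,3,6} → only 5 remains.
r4c3 = 1: row 4 has {2,3,4,5,6}; col 3 has {2,3,4,5,6}; region has {2,3,4,5,6} → only 1 remains.
r5c1 = 4: row 5 has {1,2,3,5,6}; col 1 has {1,2,3}; region has {1,2,3,5,6} → only 4 remains.
r1c2 = 4: row 1 has {1,2,3,5,6}; col 2 has {1,2,5,6}; region has {1,2,3} → only 4 remains.
r2c1 = 5: row 2 has {1,2,6}; col 1 has {1,2,3,4}; region has {1,2,3,4} → only 5 remains.
r2c2 = 3: row 2 has {1,2,5,6}; col 2 has {1,2,4,5,6}; region has {1,2,5,6} → only 3 remains.
r2c5 = 4: row 2 has {1,2,3,5,6}; col 5 has {1,2,3,5,6}; region has {1,2,3,5,6} → only 4 remains.
r3c1 = 6: row 3 has {1,2,3,4,5}; col 1 has {1,2,3,4,5}; region has {1,2,3,4,5} → only 6 remains.

6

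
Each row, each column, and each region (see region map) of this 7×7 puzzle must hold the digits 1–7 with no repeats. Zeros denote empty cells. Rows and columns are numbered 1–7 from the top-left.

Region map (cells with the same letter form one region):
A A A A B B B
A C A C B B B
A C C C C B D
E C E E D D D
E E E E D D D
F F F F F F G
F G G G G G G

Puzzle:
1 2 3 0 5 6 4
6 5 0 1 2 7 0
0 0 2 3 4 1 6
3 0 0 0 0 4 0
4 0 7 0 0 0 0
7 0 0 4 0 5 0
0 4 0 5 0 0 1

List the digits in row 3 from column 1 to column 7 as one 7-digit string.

row 1, column 4 = 7: row 1 has {1,2,3,4,5,6}; col 4 has {1,3,4,5}; region has {1,2,3,6} → only 7 remains.
row 2, column 3 = 4: row 2 has {1,2,5,6,7}; col 3 has {2,3,7}; region has {1,2,3,6,7} → only 4 remains.
row 2, column 7 = 3: row 2 has {1,2,4,5,6,7}; col 7 has {1,4,6}; region has {1,2,4,5,6,7} → only 3 remains.
row 3, column 1 = 5: row 3 has {1,2,3,4,6}; col 1 has {1,3,4,6,7}; region has {1,2,3,4,6,7} → only 5 remains.
row 3, column 2 = 7: row 3 has {1,2,3,4,5,6}; col 2 has {2,4,5}; region has {1,2,3,4,5} → only 7 remains.

5723416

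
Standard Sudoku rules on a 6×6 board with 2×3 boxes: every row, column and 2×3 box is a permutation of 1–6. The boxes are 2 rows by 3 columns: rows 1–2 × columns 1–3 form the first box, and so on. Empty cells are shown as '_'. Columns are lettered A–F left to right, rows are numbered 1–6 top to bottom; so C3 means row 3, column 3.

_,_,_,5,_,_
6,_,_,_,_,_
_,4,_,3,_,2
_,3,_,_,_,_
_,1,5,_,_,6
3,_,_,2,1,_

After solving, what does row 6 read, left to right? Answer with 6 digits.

364215

B1 = 2: row 1 has {5}; col 2 has {1,3,4}; box has {6} → only 2 remains.
B2 = 5: row 2 has {6}; col 2 has {1,2,3,4}; box has {2,6} → only 5 remains.
D5 = 4: row 5 has {1,5,6}; col 4 has {2,3,5}; box has {1,2,6} → only 4 remains.
E5 = 3: row 5 has {1,4,5,6}; col 5 has {1}; box has {1,2,4,6} → only 3 remains.
B6 = 6: row 6 has {1,2,3}; col 2 has {1,2,3,4,5}; box has {1,3,5} → only 6 remains.
C6 = 4: row 6 has {1,2,3,6}; col 3 has {5}; box has {1,3,5,6} → only 4 remains.
F6 = 5: row 6 has {1,2,3,4,6}; col 6 has {2,6}; box has {1,2,3,4,6} → only 5 remains.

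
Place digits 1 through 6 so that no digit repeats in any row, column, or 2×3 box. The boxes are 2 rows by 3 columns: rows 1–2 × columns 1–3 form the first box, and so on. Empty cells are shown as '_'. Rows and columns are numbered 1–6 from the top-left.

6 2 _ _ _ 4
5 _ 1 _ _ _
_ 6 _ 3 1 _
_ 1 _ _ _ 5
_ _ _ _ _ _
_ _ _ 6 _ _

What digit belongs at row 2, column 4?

row 1, column 3 = 3: row 1 has {2,4,6}; col 3 has {1}; box has {1,2,5,6} → only 3 remains.
row 1, column 5 = 5: row 1 has {2,3,4,6}; col 5 has {1}; box has {4} → only 5 remains.
row 2, column 2 = 4: row 2 has {1,5}; col 2 has {1,2,6}; box has {1,2,3,5,6} → only 4 remains.
row 2, column 4 = 2: row 2 has {1,4,5}; col 4 has {3,6}; box has {4,5} → only 2 remains.

2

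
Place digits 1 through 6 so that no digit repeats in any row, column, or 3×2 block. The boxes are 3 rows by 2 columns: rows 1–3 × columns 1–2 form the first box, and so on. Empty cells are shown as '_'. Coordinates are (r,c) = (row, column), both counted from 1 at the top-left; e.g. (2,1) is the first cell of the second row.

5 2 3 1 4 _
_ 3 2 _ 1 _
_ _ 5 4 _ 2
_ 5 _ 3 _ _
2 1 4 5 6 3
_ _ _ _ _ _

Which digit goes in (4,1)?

(1,6) = 6: row 1 has {1,2,3,4,5}; col 6 has {2,3}; box has {1,2,4} → only 6 remains.
(2,4) = 6: row 2 has {1,2,3}; col 4 has {1,3,4,5}; box has {1,2,3,4,5} → only 6 remains.
(2,6) = 5: row 2 has {1,2,3,6}; col 6 has {2,3,6}; box has {1,2,4,6} → only 5 remains.
(3,2) = 6: row 3 has {2,4,5}; col 2 has {1,2,3,5}; box has {2,3,5} → only 6 remains.
(3,5) = 3: row 3 has {2,4,5,6}; col 5 has {1,4,6}; box has {1,2,4,5,6} → only 3 remains.
(4,5) = 2: row 4 has {3,5}; col 5 has {1,3,4,6}; box has {3,6} → only 2 remains.
(6,2) = 4: row 6 has {}; col 2 has {1,2,3,5,6}; box has {1,2,5} → only 4 remains.
(6,4) = 2: row 6 has {4}; col 4 has {1,3,4,5,6}; box has {3,4,5} → only 2 remains.
(6,5) = 5: row 6 has {2,4}; col 5 has {1,2,3,4,6}; box has {2,3,6} → only 5 remains.
(6,6) = 1: row 6 has {2,4,5}; col 6 has {2,3,5,6}; box has {2,3,5,6} → only 1 remains.
(2,1) = 4: row 2 has {1,2,3,5,6}; col 1 has {2,5}; box has {2,3,5,6} → only 4 remains.
(3,1) = 1: row 3 has {2,3,4,5,6}; col 1 has {2,4,5}; box has {2,3,4,5,6} → only 1 remains.
(4,1) = 6: row 4 has {2,3,5}; col 1 has {1,2,4,5}; box has {1,2,4,5} → only 6 remains.

6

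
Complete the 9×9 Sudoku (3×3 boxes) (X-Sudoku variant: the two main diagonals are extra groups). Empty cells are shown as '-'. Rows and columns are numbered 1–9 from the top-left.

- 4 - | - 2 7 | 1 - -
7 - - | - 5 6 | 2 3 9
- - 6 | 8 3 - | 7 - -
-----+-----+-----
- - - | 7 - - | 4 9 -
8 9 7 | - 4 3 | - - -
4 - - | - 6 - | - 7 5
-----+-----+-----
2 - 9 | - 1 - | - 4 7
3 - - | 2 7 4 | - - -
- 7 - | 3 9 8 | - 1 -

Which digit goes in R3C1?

9

R1C4 = 9: row 1 has {1,2,4,7}; col 4 has {2,3,7,8}; box has {2,3,5,6,7,8} → only 9 remains.
R3C6 = 1: row 3 has {3,6,7,8}; col 6 has {3,4,6,7,8}; box has {2,3,5,6,7,8,9} → only 1 remains.
R3C8 = 5: row 3 has {1,3,6,7,8}; col 8 has {1,3,4,7,9}; box has {1,2,3,7,9} → only 5 remains.
R3C9 = 4: row 3 has {1,3,5,6,7,8}; col 9 has {5,7,9}; box has {1,2,3,5,7,9} → only 4 remains.
R4C5 = 8: row 4 has {4,7,9}; col 5 has {1,2,3,4,5,6,7,9}; box has {3,4,6,7} → only 8 remains.
R5C7 = 6: row 5 has {3,4,7,8,9}; col 7 has {1,2,4,7}; box has {4,5,7,9} → only 6 remains.
R5C8 = 2: row 5 has {3,4,6,7,8,9}; col 8 has {1,3,4,5,7,9}; box has {4,5,6,7,9} → only 2 remains.
R5C9 = 1: row 5 has {2,3,4,6,7,8,9}; col 9 has {4,5,7,9}; box has {2,4,5,6,7,9} → only 1 remains.
R6C4 = 1: row 6 has {4,5,6,7}; col 4 has {2,3,7,8,9}; box has {3,4,6,7,8}; anti-diagonal has {3,4,7,9} → only 1 remains.
R7C6 = 5: row 7 has {1,2,4,7,9}; col 6 has {1,3,4,6,7,8}; box has {1,2,3,4,7,8,9} → only 5 remains.
R8C8 = 8: row 8 has {2,3,4,7}; col 8 has {1,2,3,4,5,7,9}; box has {1,4,7}; main diagonal has {4,6,7} → only 8 remains.
R8C9 = 6: row 8 has {2,3,4,7,8}; col 9 has {1,4,5,7,9}; box has {1,4,7,8} → only 6 remains.
R9C7 = 5: row 9 has {1,3,7,8,9}; col 7 has {1,2,4,6,7}; box has {1,4,6,7,8} → only 5 remains.
R9C9 = 2: row 9 has {1,3,5,7,8,9}; col 9 has {1,4,5,6,7,9}; box has {1,4,5,6,7,8}; main diagonal has {4,6,7,8} → only 2 remains.
R1C1 = 5: row 1 has {1,2,4,7,9}; col 1 has {2,3,4,7,8}; box has {4,6,7}; main diagonal has {2,4,6,7,8} → only 5 remains.
R1C8 = 6: row 1 has {1,2,4,5,7,9}; col 8 has {1,2,3,4,5,7,8,9}; box has {1,2,3,4,5,7,9} → only 6 remains.
R1C9 = 8: row 1 has {1,2,4,5,6,7,9}; col 9 has {1,2,4,5,6,7,9}; box has {1,2,3,4,5,6,7,9}; anti-diagonal has {1,3,4,7,9} → only 8 remains.
R2C2 = 1: row 2 has {2,3,5,6,7,9}; col 2 has {4,7,9}; box has {4,5,6,7}; main diagonal has {2,4,5,6,7,8} → only 1 remains.
R2C3 = 8: row 2 has {1,2,3,5,6,7,9}; col 3 has {6,7,9}; box has {1,4,5,6,7} → only 8 remains.
R2C4 = 4: row 2 has {1,2,3,5,6,7,8,9}; col 4 has {1,2,3,7,8,9}; box has {1,2,3,5,6,7,8,9} → only 4 remains.
R3C1 = 9: row 3 has {1,3,4,5,6,7,8}; col 1 has {2,3,4,5,7,8}; box has {1,4,5,6,7,8} → only 9 remains.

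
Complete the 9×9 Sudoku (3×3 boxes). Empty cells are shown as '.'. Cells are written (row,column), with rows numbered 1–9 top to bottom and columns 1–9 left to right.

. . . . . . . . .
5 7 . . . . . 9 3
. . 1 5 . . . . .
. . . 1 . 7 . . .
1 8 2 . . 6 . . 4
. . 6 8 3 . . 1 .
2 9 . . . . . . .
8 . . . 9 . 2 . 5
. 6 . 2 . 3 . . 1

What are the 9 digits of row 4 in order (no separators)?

(5,4) = 9 (sole candidate).
(5,5) = 5 (sole candidate).
(9,3) = 5 (hidden single in row 9).
(9,7) = 9 (hidden single in row 9).
(7,6) = 5 (hidden single in row 7).
(7,5) = 1 (hidden single in row 7).
(8,6) = 4 (sole candidate).
(6,6) = 2 (sole candidate).
(4,5) = 4: row 4 has {1,7}; col 5 has {1,3,5,9}; box has {1,2,3,5,6,7,8,9} → only 4 remains.
(2,5) = 2 (hidden single in row 2).
(8,2) = 1 (hidden single in row 8).
(1,4) = 3 (hidden single in column 4).
(2,4) = 4 (hidden single in column 4).
(2,3) = 8 (sole candidate).
(2,6) = 1 (sole candidate).
(2,7) = 6 (sole candidate).
(1,7) = 1 (hidden single in row 1).
(1,8) = 5 (hidden single in row 1).
(6,1) = 7 (hidden single in box 4).
(6,7) = 5 (sole candidate).
(6,9) = 9 (sole candidate).
(9,1) = 4 (sole candidate).
(6,2) = 4 (sole candidate).
(1,2) = 2 (sole candidate).
(3,2) = 3 (sole candidate).
(4,2) = 5: row 4 has {1,4,7}; col 2 has {1,2,3,4,6,7,8,9}; box has {1,2,4,6,7,8} → only 5 remains.
(1,3) = 4 (hidden single in row 1).
(4,1) = 3: in column 1, 3 can only go here (every other open cell in that column sees a 3).
(4,3) = 9: row 4 has {1,3,4,5,7}; col 3 has {1,2,4,5,6,8}; box has {1,2,3,4,5,6,7,8} → only 9 remains.
(4,7) = 8: row 4 has {1,3,4,5,7,9}; col 7 has {1,2,5,6,9}; box has {1,4,5,9} → only 8 remains.
(9,5) = 8 (hidden single in box 8).
(9,8) = 7 (sole candidate).
(5,8) = 3 (sole candidate).
(8,8) = 6 (sole candidate).
(4,8) = 2: row 4 has {1,3,4,5,7,8,9}; col 8 has {1,3,5,6,7,9}; box has {1,3,4,5,8,9} → only 2 remains.
(4,9) = 6: row 4 has {1,2,3,4,5,7,8,9}; col 9 has {1,3,4,5,9}; box has {1,2,3,4,5,8,9} → only 6 remains.

359147826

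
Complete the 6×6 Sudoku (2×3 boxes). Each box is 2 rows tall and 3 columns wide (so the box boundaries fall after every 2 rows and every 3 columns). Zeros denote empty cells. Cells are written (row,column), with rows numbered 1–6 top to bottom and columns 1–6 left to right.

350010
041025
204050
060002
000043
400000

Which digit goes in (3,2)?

(2,1) = 6: row 2 has {1,2,4,5}; col 1 has {2,3,4}; box has {1,3,4,5} → only 6 remains.
(2,4) = 3: row 2 has {1,2,4,5,6}; col 4 has {}; box has {1,2,5} → only 3 remains.
(4,5) = 3: row 4 has {2,6}; col 5 has {1,2,4,5}; box has {2,5} → only 3 remains.
(6,5) = 6: row 6 has {4}; col 5 has {1,2,3,4,5}; box has {3,4} → only 6 remains.
(6,6) = 1: row 6 has {4,6}; col 6 has {2,3,5}; box has {3,4,6} → only 1 remains.
(1,3) = 2: row 1 has {1,3,5}; col 3 has {1,4}; box has {1,3,4,5,6} → only 2 remains.
(3,6) = 6: row 3 has {2,4,5}; col 6 has {1,2,3,5}; box has {2,3,5} → only 6 remains.
(4,3) = 5: row 4 has {2,3,6}; col 3 has {1,2,4}; box has {2,4,6} → only 5 remains.
(5,3) = 6: row 5 has {3,4}; col 3 has {1,2,4,5}; box has {4} → only 6 remains.
(6,3) = 3: row 6 has {1,4,6}; col 3 has {1,2,4,5,6}; box has {4,6} → only 3 remains.
(1,6) = 4: row 1 has {1,2,3,5}; col 6 has {1,2,3,5,6}; box has {1,2,3,5} → only 4 remains.
(3,4) = 1: row 3 has {2,4,5,6}; col 4 has {3}; box has {2,3,5,6} → only 1 remains.
(4,1) = 1: row 4 has {2,3,5,6}; col 1 has {2,3,4,6}; box has {2,4,5,6} → only 1 remains.
(4,4) = 4: row 4 has {1,2,3,5,6}; col 4 has {1,3}; box has {1,2,3,5,6} → only 4 remains.
(5,1) = 5: row 5 has {3,4,6}; col 1 has {1,2,3,4,6}; box has {3,4,6} → only 5 remains.
(5,4) = 2: row 5 has {3,4,5,6}; col 4 has {1,3,4}; box has {1,3,4,6} → only 2 remains.
(6,2) = 2: row 6 has {1,3,4,6}; col 2 has {4,5,6}; box has {3,4,5,6} → only 2 remains.
(6,4) = 5: row 6 has {1,2,3,4,6}; col 4 has {1,2,3,4}; box has {1,2,3,4,6} → only 5 remains.
(1,4) = 6: row 1 has {1,2,3,4,5}; col 4 has {1,2,3,4,5}; box has {1,2,3,4,5} → only 6 remains.
(3,2) = 3: row 3 has {1,2,4,5,6}; col 2 has {2,4,5,6}; box has {1,2,4,5,6} → only 3 remains.

3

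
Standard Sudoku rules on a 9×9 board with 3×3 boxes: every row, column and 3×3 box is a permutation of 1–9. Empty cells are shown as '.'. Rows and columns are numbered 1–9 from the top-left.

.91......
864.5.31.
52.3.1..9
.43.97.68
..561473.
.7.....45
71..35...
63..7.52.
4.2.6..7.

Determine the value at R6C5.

R1C1 = 3: row 1 has {1,9}; col 1 has {4,5,6,7,8}; box has {1,2,4,5,6,8,9} → only 3 remains.
R3C3 = 7: row 3 has {1,2,3,5,9}; col 3 has {1,2,3,4,5}; box has {1,2,3,4,5,6,8,9} → only 7 remains.
R3C8 = 8: row 3 has {1,2,3,5,7,9}; col 8 has {1,2,3,4,6,7}; box has {1,3,9} → only 8 remains.
R5C2 = 8: row 5 has {1,3,4,5,6,7}; col 2 has {1,2,3,4,6,7,9}; box has {3,4,5,7} → only 8 remains.
R5C9 = 2: row 5 has {1,3,4,5,6,7,8}; col 9 has {5,8,9}; box has {3,4,5,6,7,8} → only 2 remains.
R7C8 = 9: row 7 has {1,3,5,7}; col 8 has {1,2,3,4,6,7,8}; box has {2,5,7} → only 9 remains.
R9C2 = 5: row 9 has {2,4,6,7}; col 2 has {1,2,3,4,6,7,8,9}; box has {1,2,3,4,6,7} → only 5 remains.
R1C8 = 5: row 1 has {1,3,9}; col 8 has {1,2,3,4,6,7,8,9}; box has {1,3,8,9} → only 5 remains.
R2C9 = 7: row 2 has {1,3,4,5,6,8}; col 9 has {2,5,8,9}; box has {1,3,5,8,9} → only 7 remains.
R3C5 = 4: row 3 has {1,2,3,5,7,8,9}; col 5 has {1,3,5,6,7,9}; box has {1,3,5} → only 4 remains.
R3C7 = 6: row 3 has {1,2,3,4,5,7,8,9}; col 7 has {3,5,7}; box has {1,3,5,7,8,9} → only 6 remains.
R4C7 = 1: row 4 has {3,4,6,7,8,9}; col 7 has {3,5,6,7}; box has {2,3,4,5,6,7,8} → only 1 remains.
R5C1 = 9: row 5 has {1,2,3,4,5,6,7,8}; col 1 has {3,4,5,6,7,8}; box has {3,4,5,7,8} → only 9 remains.
R6C3 = 6: row 6 has {4,5,7}; col 3 has {1,2,3,4,5,7}; box has {3,4,5,7,8,9} → only 6 remains.
R6C7 = 9: row 6 has {4,5,6,7}; col 7 has {1,3,5,6,7}; box has {1,2,3,4,5,6,7,8} → only 9 remains.
R7C3 = 8: row 7 has {1,3,5,7,9}; col 3 has {1,2,3,4,5,6,7}; box has {1,2,3,4,5,6,7} → only 8 remains.
R7C7 = 4: row 7 has {1,3,5,7,8,9}; col 7 has {1,3,5,6,7,9}; box has {2,5,7,9} → only 4 remains.
R7C9 = 6: row 7 has {1,3,4,5,7,8,9}; col 9 has {2,5,7,8,9}; box has {2,4,5,7,9} → only 6 remains.
R8C3 = 9: row 8 has {2,3,5,6,7}; col 3 has {1,2,3,4,5,6,7,8}; box has {1,2,3,4,5,6,7,8} → only 9 remains.
R8C6 = 8: row 8 has {2,3,5,6,7,9}; col 6 has {1,4,5,7}; box has {3,5,6,7} → only 8 remains.
R8C9 = 1: row 8 has {2,3,5,6,7,8,9}; col 9 has {2,5,6,7,8,9}; box has {2,4,5,6,7,9} → only 1 remains.
R9C6 = 9: row 9 has {2,4,5,6,7}; col 6 has {1,4,5,7,8}; box has {3,5,6,7,8} → only 9 remains.
R9C7 = 8: row 9 has {2,4,5,6,7,9}; col 7 has {1,3,4,5,6,7,9}; box has {1,2,4,5,6,7,9} → only 8 remains.
R9C9 = 3: row 9 has {2,4,5,6,7,8,9}; col 9 has {1,2,5,6,7,8,9}; box has {1,2,4,5,6,7,8,9} → only 3 remains.
R1C7 = 2: row 1 has {1,3,5,9}; col 7 has {1,3,4,5,6,7,8,9}; box has {1,3,5,6,7,8,9} → only 2 remains.
R1C9 = 4: row 1 has {1,2,3,5,9}; col 9 has {1,2,3,5,6,7,8,9}; box has {1,2,3,5,6,7,8,9} → only 4 remains.
R2C6 = 2: row 2 has {1,3,4,5,6,7,8}; col 6 has {1,4,5,7,8,9}; box has {1,3,4,5} → only 2 remains.
R4C1 = 2: row 4 has {1,3,4,6,7,8,9}; col 1 has {3,4,5,6,7,8,9}; box has {3,4,5,6,7,8,9} → only 2 remains.
R4C4 = 5: row 4 has {1,2,3,4,6,7,8,9}; col 4 has {3,6}; box has {1,4,6,7,9} → only 5 remains.
R6C1 = 1: row 6 has {4,5,6,7,9}; col 1 has {2,3,4,5,6,7,8,9}; box has {2,3,4,5,6,7,8,9} → only 1 remains.
R6C6 = 3: row 6 has {1,4,5,6,7,9}; col 6 has {1,2,4,5,7,8,9}; box has {1,4,5,6,7,9} → only 3 remains.
R7C4 = 2: row 7 has {1,3,4,5,6,7,8,9}; col 4 has {3,5,6}; box has {3,5,6,7,8,9} → only 2 remains.
R8C4 = 4: row 8 has {1,2,3,5,6,7,8,9}; col 4 has {2,3,5,6}; box has {2,3,5,6,7,8,9} → only 4 remains.
R9C4 = 1: row 9 has {2,3,4,5,6,7,8,9}; col 4 has {2,3,4,5,6}; box has {2,3,4,5,6,7,8,9} → only 1 remains.
R1C5 = 8: row 1 has {1,2,3,4,5,9}; col 5 has {1,3,4,5,6,7,9}; box has {1,2,3,4,5} → only 8 remains.
R1C6 = 6: row 1 has {1,2,3,4,5,8,9}; col 6 has {1,2,3,4,5,7,8,9}; box has {1,2,3,4,5,8} → only 6 remains.
R2C4 = 9: row 2 has {1,2,3,4,5,6,7,8}; col 4 has {1,2,3,4,5,6}; box has {1,2,3,4,5,6,8} → only 9 remains.
R6C4 = 8: row 6 has {1,3,4,5,6,7,9}; col 4 has {1,2,3,4,5,6,9}; box has {1,3,4,5,6,7,9} → only 8 remains.
R6C5 = 2: row 6 has {1,3,4,5,6,7,8,9}; col 5 has {1,3,4,5,6,7,8,9}; box has {1,3,4,5,6,7,8,9} → only 2 remains.

2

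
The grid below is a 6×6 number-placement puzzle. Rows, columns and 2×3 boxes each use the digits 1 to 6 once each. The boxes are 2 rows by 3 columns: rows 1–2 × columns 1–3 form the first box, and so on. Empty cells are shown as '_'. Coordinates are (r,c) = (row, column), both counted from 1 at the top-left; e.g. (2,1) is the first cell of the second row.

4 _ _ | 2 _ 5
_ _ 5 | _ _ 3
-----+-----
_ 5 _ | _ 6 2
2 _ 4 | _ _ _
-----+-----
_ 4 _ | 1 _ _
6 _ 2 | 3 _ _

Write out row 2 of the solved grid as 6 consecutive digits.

(1,5) = 1 (sole candidate).
(2,1) = 1: row 2 has {3,5}; col 1 has {2,4,6}; box has {4,5} → only 1 remains.
(2,5) = 4: row 2 has {1,3,5}; col 5 has {1,6}; box has {1,2,3,5} → only 4 remains.
(3,1) = 3 (sole candidate).
(3,3) = 1 (sole candidate).
(3,4) = 4 (sole candidate).
(4,2) = 6 (sole candidate).
(4,4) = 5 (sole candidate).
(4,5) = 3 (sole candidate).
(4,6) = 1 (sole candidate).
(5,1) = 5 (sole candidate).
(5,3) = 3 (sole candidate).
(5,5) = 2 (sole candidate).
(5,6) = 6 (sole candidate).
(6,2) = 1 (sole candidate).
(6,5) = 5 (sole candidate).
(6,6) = 4 (sole candidate).
(1,2) = 3 (sole candidate).
(1,3) = 6 (sole candidate).
(2,2) = 2: row 2 has {1,3,4,5}; col 2 has {1,3,4,5,6}; box has {1,3,4,5,6} → only 2 remains.
(2,4) = 6: row 2 has {1,2,3,4,5}; col 4 has {1,2,3,4,5}; box has {1,2,3,4,5} → only 6 remains.

125643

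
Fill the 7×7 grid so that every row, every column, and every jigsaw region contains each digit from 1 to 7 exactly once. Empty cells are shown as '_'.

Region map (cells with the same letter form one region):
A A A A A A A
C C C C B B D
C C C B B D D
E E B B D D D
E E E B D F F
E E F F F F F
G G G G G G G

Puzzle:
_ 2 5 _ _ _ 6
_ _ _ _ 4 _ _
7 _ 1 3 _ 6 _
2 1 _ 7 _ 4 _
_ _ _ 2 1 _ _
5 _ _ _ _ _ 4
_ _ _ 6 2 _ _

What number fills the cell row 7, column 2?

5

row 2, column 4 = 5 (sole candidate).
row 2, column 6 = 1 (sole candidate).
row 3, column 2 = 4 (sole candidate).
row 3, column 5 = 5 (sole candidate).
row 3, column 7 = 2 (sole candidate).
row 4, column 3 = 6 (sole candidate).
row 4, column 5 = 3 (sole candidate).
row 4, column 7 = 5 (sole candidate).
row 6, column 4 = 1 (sole candidate).
row 1, column 4 = 4 (sole candidate).
row 1, column 5 = 7 (sole candidate).
row 1, column 6 = 3 (sole candidate).
row 2, column 7 = 7 (sole candidate).
row 5, column 7 = 3 (sole candidate).
row 6, column 5 = 6 (sole candidate).
row 7, column 7 = 1 (sole candidate).
row 1, column 1 = 1 (sole candidate).
row 2, column 3 = 2 (hidden single in row 2).
row 6, column 3 = 7 (sole candidate).
row 6, column 6 = 2 (sole candidate).
row 5, column 3 = 4 (sole candidate).
row 5, column 6 = 5 (sole candidate).
row 6, column 2 = 3 (sole candidate).
row 7, column 3 = 3 (sole candidate).
row 7, column 6 = 7 (sole candidate).
row 2, column 2 = 6 (sole candidate).
row 5, column 1 = 6 (sole candidate).
row 5, column 2 = 7 (sole candidate).
row 7, column 1 = 4 (sole candidate).
row 7, column 2 = 5: row 7 has {1,2,3,4,6,7}; col 2 has {1,2,3,4,6,7}; region has {1,2,3,4,6,7} → only 5 remains.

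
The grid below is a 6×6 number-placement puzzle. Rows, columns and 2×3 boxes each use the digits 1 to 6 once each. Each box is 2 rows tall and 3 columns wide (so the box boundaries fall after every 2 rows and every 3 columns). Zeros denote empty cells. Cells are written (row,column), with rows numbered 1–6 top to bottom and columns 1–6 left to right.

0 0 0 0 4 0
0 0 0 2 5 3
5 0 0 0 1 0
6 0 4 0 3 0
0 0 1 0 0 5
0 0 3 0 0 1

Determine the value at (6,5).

(1,6) = 6 (sole candidate).
(2,3) = 6 (sole candidate).
(3,3) = 2 (sole candidate).
(3,6) = 4 (sole candidate).
(4,2) = 1 (sole candidate).
(4,4) = 5 (sole candidate).
(4,6) = 2 (sole candidate).
(1,3) = 5 (sole candidate).
(1,4) = 1 (sole candidate).
(2,2) = 4 (sole candidate).
(3,2) = 3 (sole candidate).
(3,4) = 6 (sole candidate).
(6,4) = 4 (sole candidate).
(1,2) = 2 (sole candidate).
(2,1) = 1 (sole candidate).
(5,2) = 6 (sole candidate).
(5,4) = 3 (sole candidate).
(5,5) = 2 (sole candidate).
(6,1) = 2 (sole candidate).
(6,2) = 5 (sole candidate).
(6,5) = 6: row 6 has {1,2,3,4,5}; col 5 has {1,2,3,4,5}; box has {1,2,3,4,5} → only 6 remains.

6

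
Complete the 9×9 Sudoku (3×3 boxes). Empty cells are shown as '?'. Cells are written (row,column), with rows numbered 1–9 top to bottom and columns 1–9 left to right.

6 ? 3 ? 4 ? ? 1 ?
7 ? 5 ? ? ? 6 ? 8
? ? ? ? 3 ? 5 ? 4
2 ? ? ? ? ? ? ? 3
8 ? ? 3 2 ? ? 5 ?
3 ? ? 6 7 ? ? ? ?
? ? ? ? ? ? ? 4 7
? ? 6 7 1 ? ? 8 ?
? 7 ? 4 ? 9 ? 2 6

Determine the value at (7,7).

1

(2,5) = 9: row 2 has {5,6,7,8}; col 5 has {1,2,3,4,7}; box has {3,4} → only 9 remains.
(2,8) = 3: row 2 has {5,6,7,8,9}; col 8 has {1,2,4,5,8}; box has {1,4,5,6,8} → only 3 remains.
(6,8) = 9: row 6 has {3,6,7}; col 8 has {1,2,3,4,5,8}; box has {3,5} → only 9 remains.
(3,8) = 7: row 3 has {3,4,5}; col 8 has {1,2,3,4,5,8,9}; box has {1,3,4,5,6,8} → only 7 remains.
(4,8) = 6: row 4 has {2,3}; col 8 has {1,2,3,4,5,7,8,9}; box has {3,5,9} → only 6 remains.
(5,9) = 1: row 5 has {2,3,5,8}; col 9 has {3,4,6,7,8}; box has {3,5,6,9} → only 1 remains.
(6,9) = 2: row 6 has {3,6,7,9}; col 9 has {1,3,4,6,7,8}; box has {1,3,5,6,9} → only 2 remains.
(1,9) = 9: row 1 has {1,3,4,6}; col 9 has {1,2,3,4,6,7,8}; box has {1,3,4,5,6,7,8} → only 9 remains.
(5,6) = 4: row 5 has {1,2,3,5,8}; col 6 has {9}; box has {2,3,6,7} → only 4 remains.
(5,7) = 7: row 5 has {1,2,3,4,5,8}; col 7 has {5,6}; box has {1,2,3,5,6,9} → only 7 remains.
(8,9) = 5: row 8 has {1,6,7,8}; col 9 has {1,2,3,4,6,7,8,9}; box has {2,4,6,7,8} → only 5 remains.
(1,7) = 2: row 1 has {1,3,4,6,9}; col 7 has {5,6,7}; box has {1,3,4,5,6,7,8,9} → only 2 remains.
(5,3) = 9: row 5 has {1,2,3,4,5,7,8}; col 3 has {3,5,6}; box has {2,3,8} → only 9 remains.
(1,2) = 8: row 1 has {1,2,3,4,6,9}; col 2 has {7}; box has {3,5,6,7} → only 8 remains.
(1,4) = 5: row 1 has {1,2,3,4,6,8,9}; col 4 has {3,4,6,7}; box has {3,4,9} → only 5 remains.
(1,6) = 7: row 1 has {1,2,3,4,5,6,8,9}; col 6 has {4,9}; box has {3,4,5,9} → only 7 remains.
(5,2) = 6: row 5 has {1,2,3,4,5,7,8,9}; col 2 has {7,8}; box has {2,3,8,9} → only 6 remains.
(2,2) = 4: in row 2, 4 can only go here (every other open cell in that row sees a 4).
(3,6) = 6: in row 3, 6 can only go here (every other open cell in that row sees a 6).
(3,4) = 8: in row 3, 8 can only go here (every other open cell in that row sees an 8).
(7,4) = 2: row 7 has {4,7}; col 4 has {3,4,5,6,7,8}; box has {1,4,7,9} → only 2 remains.
(8,6) = 3: row 8 has {1,5,6,7,8}; col 6 has {4,6,7,9}; box has {1,2,4,7,9} → only 3 remains.
(8,7) = 9: row 8 has {1,3,5,6,7,8}; col 7 has {2,5,6,7}; box has {2,4,5,6,7,8} → only 9 remains.
(2,4) = 1: row 2 has {3,4,5,6,7,8,9}; col 4 has {2,3,4,5,6,7,8}; box has {3,4,5,6,7,8,9} → only 1 remains.
(2,6) = 2: row 2 has {1,3,4,5,6,7,8,9}; col 6 has {3,4,6,7,9}; box has {1,3,4,5,6,7,8,9} → only 2 remains.
(4,4) = 9: row 4 has {2,3,6}; col 4 has {1,2,3,4,5,6,7,8}; box has {2,3,4,6,7} → only 9 remains.
(8,1) = 4: row 8 has {1,3,5,6,7,8,9}; col 1 has {2,3,6,7,8}; box has {6,7} → only 4 remains.
(8,2) = 2: row 8 has {1,3,4,5,6,7,8,9}; col 2 has {4,6,7,8}; box has {4,6,7} → only 2 remains.
(3,3) = 2: in row 3, 2 can only go here (every other open cell in that row sees a 2).
(4,3) = 7: in row 4, 7 can only go here (every other open cell in that row sees a 7).
(4,7) = 4: in row 4, 4 can only go here (every other open cell in that row sees a 4).
(6,7) = 8: row 6 has {2,3,6,7,9}; col 7 has {2,4,5,6,7,9}; box has {1,2,3,4,5,6,7,9} → only 8 remains.
(6,3) = 4: in row 6, 4 can only go here (every other open cell in that row sees a 4).
(7,5) = 6: in row 7, 6 can only go here (every other open cell in that row sees a 6).
(9,7) = 3: in row 9, 3 can only go here (every other open cell in that row sees a 3).
(7,7) = 1: row 7 has {2,4,6,7}; col 7 has {2,3,4,5,6,7,8,9}; box has {2,3,4,5,6,7,8,9} → only 1 remains.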